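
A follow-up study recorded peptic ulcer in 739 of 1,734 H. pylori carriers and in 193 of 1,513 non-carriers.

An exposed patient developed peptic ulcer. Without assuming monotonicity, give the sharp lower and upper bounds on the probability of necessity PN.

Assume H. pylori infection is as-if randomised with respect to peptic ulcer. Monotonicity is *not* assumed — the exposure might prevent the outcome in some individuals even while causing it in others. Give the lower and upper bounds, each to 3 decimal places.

0.701 ≤ PN ≤ 1.000

p₁ = P(outcome | exposed) = 739/1734 = 0.42618
p₀ = P(outcome | unexposed) = 193/1513 = 0.12756
Under exogeneity alone the bounds on PN are max{0,(p₁−p₀)/p₁} ≤ PN ≤ min{1,(1−p₀)/p₁}.
  lower = (p₁ − p₀)/p₁ = 0.29862 / 0.42618 ≈ 0.7007
  upper = min{1, (1 − p₀)/p₁} = 0.87244 / 0.42618 ≈ 2.0471 → capped at 1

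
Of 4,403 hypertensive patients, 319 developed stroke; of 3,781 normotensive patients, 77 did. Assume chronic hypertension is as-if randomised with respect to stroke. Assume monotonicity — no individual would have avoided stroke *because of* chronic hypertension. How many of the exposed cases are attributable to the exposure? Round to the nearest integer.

p₁ = P(outcome | exposed) = 319/4403 = 0.072451
p₀ = P(outcome | unexposed) = 77/3781 = 0.020365
PN = (p₁ − p₀)/p₁ = (0.072451 − 0.020365) / 0.072451 ≈ 0.71891.
Attributable cases ≈ PN × (exposed cases) = 0.71891 × 319 ≈ 229.33.

about 229 cases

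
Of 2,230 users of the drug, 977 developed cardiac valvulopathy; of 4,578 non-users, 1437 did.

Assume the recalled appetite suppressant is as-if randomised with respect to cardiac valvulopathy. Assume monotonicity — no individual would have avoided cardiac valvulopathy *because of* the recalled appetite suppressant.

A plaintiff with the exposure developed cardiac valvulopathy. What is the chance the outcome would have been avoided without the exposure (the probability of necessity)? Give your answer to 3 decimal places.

PN ≈ 0.284

p₁ = P(outcome | exposed) = 977/2230 = 0.43812
p₀ = P(outcome | unexposed) = 1437/4578 = 0.31389
Under exogeneity and monotonicity, PN = (p₁ − p₀) / p₁.
PN = (0.43812 − 0.31389) / 0.43812 = 0.12422 / 0.43812 ≈ 0.2835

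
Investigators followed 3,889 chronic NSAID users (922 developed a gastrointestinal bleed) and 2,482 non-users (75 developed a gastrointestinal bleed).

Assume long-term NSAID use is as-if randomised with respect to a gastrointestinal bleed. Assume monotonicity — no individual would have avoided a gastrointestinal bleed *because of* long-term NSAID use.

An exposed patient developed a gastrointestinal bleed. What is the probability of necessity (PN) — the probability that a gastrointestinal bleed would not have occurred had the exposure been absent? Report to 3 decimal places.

PN ≈ 0.873

p₁ = P(outcome | exposed) = 922/3889 = 0.23708
p₀ = P(outcome | unexposed) = 75/2482 = 0.030218
Under exogeneity and monotonicity, PN = (p₁ − p₀) / p₁.
PN = (0.23708 − 0.030218) / 0.23708 = 0.20686 / 0.23708 ≈ 0.8725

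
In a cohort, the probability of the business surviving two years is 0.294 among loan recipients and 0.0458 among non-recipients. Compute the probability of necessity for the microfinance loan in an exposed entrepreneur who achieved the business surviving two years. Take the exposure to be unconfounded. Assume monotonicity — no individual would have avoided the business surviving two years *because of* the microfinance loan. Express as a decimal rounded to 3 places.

Let p₁ = 0.294, p₀ = 0.0458.
Under exogeneity and monotonicity, PN = (p₁ − p₀) / p₁.
PN = (0.294 − 0.0458) / 0.294 = 0.2482 / 0.294 ≈ 0.8442

PN ≈ 0.844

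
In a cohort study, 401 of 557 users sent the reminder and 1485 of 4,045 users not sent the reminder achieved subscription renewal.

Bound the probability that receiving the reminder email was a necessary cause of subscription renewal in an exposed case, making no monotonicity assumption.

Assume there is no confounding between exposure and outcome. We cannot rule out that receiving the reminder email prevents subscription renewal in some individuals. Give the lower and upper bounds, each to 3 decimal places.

p₁ = P(outcome | exposed) = 401/557 = 0.71993
p₀ = P(outcome | unexposed) = 1485/4045 = 0.36712
Under exogeneity alone the bounds on PN are max{0,(p₁−p₀)/p₁} ≤ PN ≤ min{1,(1−p₀)/p₁}.
  lower = (p₁ − p₀)/p₁ = 0.35281 / 0.71993 ≈ 0.4901
  upper = min{1, (1 − p₀)/p₁} = 0.63288 / 0.71993 ≈ 0.8791

0.490 ≤ PN ≤ 0.879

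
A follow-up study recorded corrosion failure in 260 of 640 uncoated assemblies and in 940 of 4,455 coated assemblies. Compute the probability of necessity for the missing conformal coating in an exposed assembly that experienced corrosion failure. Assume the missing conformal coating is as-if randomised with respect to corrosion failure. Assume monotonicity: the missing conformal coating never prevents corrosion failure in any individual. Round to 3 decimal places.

p₁ = P(outcome | exposed) = 260/640 = 0.40625
p₀ = P(outcome | unexposed) = 940/4455 = 0.211
Under exogeneity and monotonicity, PN = (p₁ − p₀) / p₁.
PN = (0.40625 − 0.211) / 0.40625 = 0.19525 / 0.40625 ≈ 0.4806

PN ≈ 0.481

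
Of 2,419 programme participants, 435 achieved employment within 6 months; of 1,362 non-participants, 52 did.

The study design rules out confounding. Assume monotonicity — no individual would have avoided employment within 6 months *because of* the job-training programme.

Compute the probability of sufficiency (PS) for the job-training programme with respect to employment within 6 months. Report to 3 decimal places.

p₁ = P(outcome | exposed) = 435/2419 = 0.17983
p₀ = P(outcome | unexposed) = 52/1362 = 0.038179
Under exogeneity and monotonicity, PS = (p₁ − p₀) / (1 − p₀).
PS = (0.17983 − 0.038179) / (1 − 0.038179) = 0.14165 / 0.96182 ≈ 0.1473

PS ≈ 0.147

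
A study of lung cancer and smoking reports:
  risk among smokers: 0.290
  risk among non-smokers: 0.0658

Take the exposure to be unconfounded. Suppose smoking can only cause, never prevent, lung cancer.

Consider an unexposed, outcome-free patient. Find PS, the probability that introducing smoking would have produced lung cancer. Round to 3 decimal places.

PS ≈ 0.240

Let p₁ = 0.29, p₀ = 0.0658.
Under exogeneity and monotonicity, PS = (p₁ − p₀) / (1 − p₀).
PS = (0.29 − 0.0658) / (1 − 0.0658) = 0.2242 / 0.9342 ≈ 0.2400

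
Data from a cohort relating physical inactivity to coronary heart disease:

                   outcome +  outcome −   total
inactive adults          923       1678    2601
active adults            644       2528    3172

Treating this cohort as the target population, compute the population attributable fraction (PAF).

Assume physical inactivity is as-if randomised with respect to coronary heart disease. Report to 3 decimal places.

p₁ = P(outcome | exposed) = 923/2601 = 0.35486
p₀ = P(outcome | unexposed) = 644/3172 = 0.20303
Exposure prevalence π = 2601/5773 = 0.45055; overall risk P(Y=1) = 0.27144.
Under exogeneity, PAF = [P(Y=1) − p₀]/P(Y=1).
PAF = (0.27144 − 0.20303) / 0.27144 ≈ 0.2520

PAF ≈ 0.252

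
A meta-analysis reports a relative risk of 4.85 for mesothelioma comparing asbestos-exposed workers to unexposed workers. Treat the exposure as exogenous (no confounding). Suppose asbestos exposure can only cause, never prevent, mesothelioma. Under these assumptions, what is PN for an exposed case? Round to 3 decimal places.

PN ≈ 0.794

Under exogeneity and monotonicity, PN = (RR − 1) / RR = 1 − 1/RR.
PN = (4.85 − 1) / 4.85 = 3.85 / 4.85 ≈ 0.7938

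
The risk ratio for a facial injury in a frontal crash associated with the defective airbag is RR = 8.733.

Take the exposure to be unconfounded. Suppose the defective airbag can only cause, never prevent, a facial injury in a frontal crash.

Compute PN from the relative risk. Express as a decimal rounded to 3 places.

Under exogeneity and monotonicity, PN = (RR − 1) / RR = 1 − 1/RR.
PN = (8.733 − 1) / 8.733 = 7.733 / 8.733 ≈ 0.8855

PN ≈ 0.885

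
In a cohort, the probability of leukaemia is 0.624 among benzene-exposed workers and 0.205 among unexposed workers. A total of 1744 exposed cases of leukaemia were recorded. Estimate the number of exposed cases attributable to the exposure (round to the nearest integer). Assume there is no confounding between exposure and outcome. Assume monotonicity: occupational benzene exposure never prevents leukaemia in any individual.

about 1171 cases

Let p₁ = 0.624, p₀ = 0.205.
PN = (p₁ − p₀)/p₁ = (0.624 − 0.205) / 0.624 ≈ 0.67147.
Attributable cases ≈ PN × (exposed cases) = 0.67147 × 1744 ≈ 1171.05.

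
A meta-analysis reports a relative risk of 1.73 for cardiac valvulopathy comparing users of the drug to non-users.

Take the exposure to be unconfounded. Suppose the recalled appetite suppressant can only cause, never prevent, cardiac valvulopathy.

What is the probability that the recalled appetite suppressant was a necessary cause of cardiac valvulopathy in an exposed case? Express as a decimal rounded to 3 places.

Under exogeneity and monotonicity, PN = (RR − 1) / RR = 1 − 1/RR.
PN = (1.73 − 1) / 1.73 = 0.73 / 1.73 ≈ 0.4220

PN ≈ 0.422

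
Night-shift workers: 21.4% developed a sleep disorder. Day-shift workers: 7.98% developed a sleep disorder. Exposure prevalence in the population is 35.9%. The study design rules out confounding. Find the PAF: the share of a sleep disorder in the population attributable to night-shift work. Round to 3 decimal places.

p₁ = 0.214, p₀ = 0.0798.
Overall risk P(Y=1) = π·p₁ + (1−π)·p₀ = 0.359×0.214 + 0.641×0.0798 = 0.12798.
Under exogeneity, PAF = [P(Y=1) − p₀] / P(Y=1).
PAF = (0.12798 − 0.0798) / 0.12798 ≈ 0.3765

PAF ≈ 0.376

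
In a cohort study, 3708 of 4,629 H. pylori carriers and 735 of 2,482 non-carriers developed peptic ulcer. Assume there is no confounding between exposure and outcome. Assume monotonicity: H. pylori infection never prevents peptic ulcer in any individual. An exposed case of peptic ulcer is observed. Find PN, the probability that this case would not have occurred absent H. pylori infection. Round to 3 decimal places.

p₁ = P(outcome | exposed) = 3708/4629 = 0.80104
p₀ = P(outcome | unexposed) = 735/2482 = 0.29613
Under exogeneity and monotonicity, PN = (p₁ − p₀) / p₁.
PN = (0.80104 − 0.29613) / 0.80104 = 0.5049 / 0.80104 ≈ 0.6303

PN ≈ 0.630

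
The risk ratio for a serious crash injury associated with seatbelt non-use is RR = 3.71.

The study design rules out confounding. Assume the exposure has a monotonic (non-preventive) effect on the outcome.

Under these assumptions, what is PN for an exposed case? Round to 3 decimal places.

PN ≈ 0.730

Under exogeneity and monotonicity, PN = (RR − 1) / RR = 1 − 1/RR.
PN = (3.71 − 1) / 3.71 = 2.71 / 3.71 ≈ 0.7305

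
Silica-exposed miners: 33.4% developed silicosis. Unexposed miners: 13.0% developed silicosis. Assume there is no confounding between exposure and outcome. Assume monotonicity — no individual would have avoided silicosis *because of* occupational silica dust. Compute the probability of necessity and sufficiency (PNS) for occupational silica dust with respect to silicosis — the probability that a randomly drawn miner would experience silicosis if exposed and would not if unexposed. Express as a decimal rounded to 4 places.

p₁ = 0.334, p₀ = 0.13.
Under exogeneity and monotonicity, PNS = p₁ − p₀.
PNS = 0.334 − 0.13 = 0.204

PNS ≈ 0.2040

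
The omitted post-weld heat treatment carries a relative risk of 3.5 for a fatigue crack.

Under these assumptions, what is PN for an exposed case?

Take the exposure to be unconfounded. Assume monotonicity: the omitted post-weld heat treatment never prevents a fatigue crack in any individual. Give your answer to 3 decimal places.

PN ≈ 0.714

Under exogeneity and monotonicity, PN = (RR − 1) / RR = 1 − 1/RR.
PN = (3.5 − 1) / 3.5 = 2.5 / 3.5 ≈ 0.7143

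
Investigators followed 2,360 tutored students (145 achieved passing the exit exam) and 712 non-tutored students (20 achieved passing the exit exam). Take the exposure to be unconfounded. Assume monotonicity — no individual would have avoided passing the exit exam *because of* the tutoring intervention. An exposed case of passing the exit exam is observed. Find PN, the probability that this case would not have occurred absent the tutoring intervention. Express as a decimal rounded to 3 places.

p₁ = P(outcome | exposed) = 145/2360 = 0.061441
p₀ = P(outcome | unexposed) = 20/712 = 0.02809
Under exogeneity and monotonicity, PN = (p₁ − p₀) / p₁.
PN = (0.061441 − 0.02809) / 0.061441 = 0.033351 / 0.061441 ≈ 0.5428

PN ≈ 0.543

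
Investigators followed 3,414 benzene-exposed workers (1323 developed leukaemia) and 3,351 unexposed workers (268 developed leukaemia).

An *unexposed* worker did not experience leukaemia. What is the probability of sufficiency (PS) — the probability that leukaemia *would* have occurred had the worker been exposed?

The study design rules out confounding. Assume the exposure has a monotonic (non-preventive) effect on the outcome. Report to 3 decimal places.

PS ≈ 0.334

p₁ = P(outcome | exposed) = 1323/3414 = 0.38752
p₀ = P(outcome | unexposed) = 268/3351 = 0.079976
Under exogeneity and monotonicity, PS = (p₁ − p₀) / (1 − p₀).
PS = (0.38752 − 0.079976) / (1 − 0.079976) = 0.30755 / 0.92002 ≈ 0.3343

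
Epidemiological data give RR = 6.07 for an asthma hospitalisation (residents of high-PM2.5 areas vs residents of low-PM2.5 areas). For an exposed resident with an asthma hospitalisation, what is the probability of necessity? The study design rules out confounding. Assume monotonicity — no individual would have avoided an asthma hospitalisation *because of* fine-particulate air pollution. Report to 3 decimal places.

Under exogeneity and monotonicity, PN = (RR − 1) / RR = 1 − 1/RR.
PN = (6.07 − 1) / 6.07 = 5.07 / 6.07 ≈ 0.8353

PN ≈ 0.835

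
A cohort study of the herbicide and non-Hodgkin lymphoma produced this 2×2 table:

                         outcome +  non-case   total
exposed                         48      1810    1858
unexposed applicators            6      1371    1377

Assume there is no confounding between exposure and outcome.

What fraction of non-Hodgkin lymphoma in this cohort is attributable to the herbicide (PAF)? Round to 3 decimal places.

PAF ≈ 0.739

p₁ = P(outcome | exposed) = 48/1858 = 0.025834
p₀ = P(outcome | unexposed) = 6/1377 = 0.0043573
Exposure prevalence π = 1858/3235 = 0.57434; overall risk P(Y=1) = 0.016692.
Under exogeneity, PAF = [P(Y=1) − p₀]/P(Y=1).
PAF = (0.016692 − 0.0043573) / 0.016692 ≈ 0.7390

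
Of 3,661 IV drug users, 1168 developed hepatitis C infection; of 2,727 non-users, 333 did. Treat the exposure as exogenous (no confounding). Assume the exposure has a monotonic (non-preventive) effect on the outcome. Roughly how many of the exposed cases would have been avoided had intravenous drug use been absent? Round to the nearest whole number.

about 721 cases

p₁ = P(outcome | exposed) = 1168/3661 = 0.31904
p₀ = P(outcome | unexposed) = 333/2727 = 0.12211
PN = (p₁ − p₀)/p₁ = (0.31904 − 0.12211) / 0.31904 ≈ 0.61725.
Attributable cases ≈ PN × (exposed cases) = 0.61725 × 1168 ≈ 720.95.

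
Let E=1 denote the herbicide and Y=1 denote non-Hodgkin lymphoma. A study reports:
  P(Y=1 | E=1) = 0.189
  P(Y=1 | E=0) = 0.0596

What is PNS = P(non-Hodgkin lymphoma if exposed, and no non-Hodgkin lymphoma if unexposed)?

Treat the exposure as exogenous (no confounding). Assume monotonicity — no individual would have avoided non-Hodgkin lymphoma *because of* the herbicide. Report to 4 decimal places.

Let p₁ = 0.189, p₀ = 0.0596.
Under exogeneity and monotonicity, PNS = p₁ − p₀.
PNS = 0.189 − 0.0596 = 0.1294

PNS ≈ 0.1294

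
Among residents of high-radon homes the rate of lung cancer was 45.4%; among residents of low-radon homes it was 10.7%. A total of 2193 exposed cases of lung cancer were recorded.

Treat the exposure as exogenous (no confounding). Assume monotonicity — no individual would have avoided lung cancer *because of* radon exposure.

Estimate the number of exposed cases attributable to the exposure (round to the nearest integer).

about 1676 cases

p₁ = 0.454, p₀ = 0.107.
PN = (p₁ − p₀)/p₁ = (0.454 − 0.107) / 0.454 ≈ 0.76432.
Attributable cases ≈ PN × (exposed cases) = 0.76432 × 2193 ≈ 1676.15.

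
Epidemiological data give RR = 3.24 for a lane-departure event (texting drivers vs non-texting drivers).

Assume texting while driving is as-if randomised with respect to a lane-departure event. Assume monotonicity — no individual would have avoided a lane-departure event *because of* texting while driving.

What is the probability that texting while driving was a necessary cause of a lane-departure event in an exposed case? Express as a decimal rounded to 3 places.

PN ≈ 0.691

Under exogeneity and monotonicity, PN = (RR − 1) / RR = 1 − 1/RR.
PN = (3.24 − 1) / 3.24 = 2.24 / 3.24 ≈ 0.6914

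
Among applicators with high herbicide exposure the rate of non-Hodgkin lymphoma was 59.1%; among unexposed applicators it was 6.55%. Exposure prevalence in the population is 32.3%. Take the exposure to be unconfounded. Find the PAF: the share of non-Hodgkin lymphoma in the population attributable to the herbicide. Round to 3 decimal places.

PAF ≈ 0.722

p₁ = 0.591, p₀ = 0.0655.
Overall risk P(Y=1) = π·p₁ + (1−π)·p₀ = 0.323×0.591 + 0.677×0.0655 = 0.23524.
Under exogeneity, PAF = [P(Y=1) − p₀] / P(Y=1).
PAF = (0.23524 − 0.0655) / 0.23524 ≈ 0.7216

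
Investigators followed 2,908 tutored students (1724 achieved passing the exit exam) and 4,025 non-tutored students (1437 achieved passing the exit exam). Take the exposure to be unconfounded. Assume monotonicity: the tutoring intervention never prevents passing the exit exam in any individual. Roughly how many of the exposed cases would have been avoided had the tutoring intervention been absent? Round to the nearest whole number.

p₁ = P(outcome | exposed) = 1724/2908 = 0.59285
p₀ = P(outcome | unexposed) = 1437/4025 = 0.35702
PN = (p₁ − p₀)/p₁ = (0.59285 − 0.35702) / 0.59285 ≈ 0.39779.
Attributable cases ≈ PN × (exposed cases) = 0.39779 × 1724 ≈ 685.79.

about 686 cases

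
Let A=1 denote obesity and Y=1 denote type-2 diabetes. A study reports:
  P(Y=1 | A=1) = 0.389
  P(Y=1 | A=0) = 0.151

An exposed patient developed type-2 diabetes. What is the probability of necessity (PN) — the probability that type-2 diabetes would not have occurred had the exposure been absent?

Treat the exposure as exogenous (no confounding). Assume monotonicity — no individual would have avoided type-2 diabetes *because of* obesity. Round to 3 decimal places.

PN ≈ 0.612

Let p₁ = 0.389, p₀ = 0.151.
Under exogeneity and monotonicity, PN = (p₁ − p₀) / p₁.
PN = (0.389 − 0.151) / 0.389 = 0.238 / 0.389 ≈ 0.6118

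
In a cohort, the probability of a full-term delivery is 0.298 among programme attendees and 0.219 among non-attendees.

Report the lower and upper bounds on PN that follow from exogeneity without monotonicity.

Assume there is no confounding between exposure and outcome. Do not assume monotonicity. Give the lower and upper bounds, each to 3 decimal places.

Let p₁ = 0.298, p₀ = 0.219.
Under exogeneity alone the bounds on PN are max{0,(p₁−p₀)/p₁} ≤ PN ≤ min{1,(1−p₀)/p₁}.
  lower = (p₁ − p₀)/p₁ = 0.079 / 0.298 ≈ 0.2651
  upper = min{1, (1 − p₀)/p₁} = 0.781 / 0.298 ≈ 2.6208 → capped at 1

0.265 ≤ PN ≤ 1.000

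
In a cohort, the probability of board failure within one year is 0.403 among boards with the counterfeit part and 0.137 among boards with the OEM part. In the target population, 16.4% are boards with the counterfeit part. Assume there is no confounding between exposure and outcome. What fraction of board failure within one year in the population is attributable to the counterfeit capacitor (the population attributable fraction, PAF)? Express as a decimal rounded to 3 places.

PAF ≈ 0.242

Let p₁ = 0.403, p₀ = 0.137.
Overall risk P(Y=1) = π·p₁ + (1−π)·p₀ = 0.164×0.403 + 0.836×0.137 = 0.18062.
Under exogeneity, PAF = [P(Y=1) − p₀] / P(Y=1).
PAF = (0.18062 − 0.137) / 0.18062 ≈ 0.2415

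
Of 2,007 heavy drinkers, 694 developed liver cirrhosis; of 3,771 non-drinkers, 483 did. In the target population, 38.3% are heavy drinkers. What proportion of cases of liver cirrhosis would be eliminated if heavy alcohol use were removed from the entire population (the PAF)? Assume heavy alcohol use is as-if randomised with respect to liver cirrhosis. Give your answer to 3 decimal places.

p₁ = P(outcome | exposed) = 694/2007 = 0.34579
p₀ = P(outcome | unexposed) = 483/3771 = 0.12808
Overall risk P(Y=1) = π·p₁ + (1−π)·p₀ = 0.383×0.34579 + 0.617×0.12808 = 0.21146.
Under exogeneity, PAF = [P(Y=1) − p₀] / P(Y=1).
PAF = (0.21146 − 0.12808) / 0.21146 ≈ 0.3943

PAF ≈ 0.394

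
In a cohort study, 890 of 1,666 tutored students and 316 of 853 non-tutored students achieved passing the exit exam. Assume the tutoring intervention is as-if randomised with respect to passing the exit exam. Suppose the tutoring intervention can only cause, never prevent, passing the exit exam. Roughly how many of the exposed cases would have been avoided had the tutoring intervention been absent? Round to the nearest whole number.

about 273 cases

p₁ = P(outcome | exposed) = 890/1666 = 0.53421
p₀ = P(outcome | unexposed) = 316/853 = 0.37046
PN = (p₁ − p₀)/p₁ = (0.53421 − 0.37046) / 0.53421 ≈ 0.30654.
Attributable cases ≈ PN × (exposed cases) = 0.30654 × 890 ≈ 272.82.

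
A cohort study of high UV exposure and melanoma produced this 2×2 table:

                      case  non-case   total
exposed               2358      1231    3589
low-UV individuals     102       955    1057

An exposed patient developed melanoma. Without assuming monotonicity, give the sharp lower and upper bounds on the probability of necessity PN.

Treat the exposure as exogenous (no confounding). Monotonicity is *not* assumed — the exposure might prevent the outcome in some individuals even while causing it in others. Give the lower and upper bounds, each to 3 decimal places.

0.853 ≤ PN ≤ 1.000

p₁ = P(outcome | exposed) = 2358/3589 = 0.65701
p₀ = P(outcome | unexposed) = 102/1057 = 0.0965
Under exogeneity alone the bounds on PN are max{0,(p₁−p₀)/p₁} ≤ PN ≤ min{1,(1−p₀)/p₁}.
  lower = (p₁ − p₀)/p₁ = 0.56051 / 0.65701 ≈ 0.8531
  upper = min{1, (1 − p₀)/p₁} = 0.9035 / 0.65701 ≈ 1.3752 → capped at 1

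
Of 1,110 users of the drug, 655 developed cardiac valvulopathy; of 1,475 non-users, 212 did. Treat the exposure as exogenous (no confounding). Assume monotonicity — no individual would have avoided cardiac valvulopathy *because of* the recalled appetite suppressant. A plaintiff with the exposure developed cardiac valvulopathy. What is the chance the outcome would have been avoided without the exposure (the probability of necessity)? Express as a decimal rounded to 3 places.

p₁ = P(outcome | exposed) = 655/1110 = 0.59009
p₀ = P(outcome | unexposed) = 212/1475 = 0.14373
Under exogeneity and monotonicity, PN = (p₁ − p₀) / p₁.
PN = (0.59009 − 0.14373) / 0.59009 = 0.44636 / 0.59009 ≈ 0.7564

PN ≈ 0.756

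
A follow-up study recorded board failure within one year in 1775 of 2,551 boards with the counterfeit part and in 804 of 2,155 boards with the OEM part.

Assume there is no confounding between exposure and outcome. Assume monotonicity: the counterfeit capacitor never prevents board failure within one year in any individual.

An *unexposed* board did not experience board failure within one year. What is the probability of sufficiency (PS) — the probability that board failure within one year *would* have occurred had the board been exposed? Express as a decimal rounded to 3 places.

PS ≈ 0.515

p₁ = P(outcome | exposed) = 1775/2551 = 0.69581
p₀ = P(outcome | unexposed) = 804/2155 = 0.37309
Under exogeneity and monotonicity, PS = (p₁ − p₀) / (1 − p₀).
PS = (0.69581 − 0.37309) / (1 − 0.37309) = 0.32272 / 0.62691 ≈ 0.5148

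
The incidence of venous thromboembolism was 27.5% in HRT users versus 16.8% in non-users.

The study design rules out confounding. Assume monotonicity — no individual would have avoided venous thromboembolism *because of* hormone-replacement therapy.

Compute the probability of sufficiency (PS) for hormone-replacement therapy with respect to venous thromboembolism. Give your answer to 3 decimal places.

PS ≈ 0.129

p₁ = 0.275, p₀ = 0.168.
Under exogeneity and monotonicity, PS = (p₁ − p₀) / (1 − p₀).
PS = (0.275 − 0.168) / (1 − 0.168) = 0.107 / 0.832 ≈ 0.1286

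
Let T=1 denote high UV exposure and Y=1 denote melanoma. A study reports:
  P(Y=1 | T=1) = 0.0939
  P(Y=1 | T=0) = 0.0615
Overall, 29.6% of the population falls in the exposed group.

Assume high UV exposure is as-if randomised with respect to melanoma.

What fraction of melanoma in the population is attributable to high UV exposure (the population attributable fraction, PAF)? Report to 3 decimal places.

PAF ≈ 0.135

Let p₁ = 0.0939, p₀ = 0.0615.
Overall risk P(Y=1) = π·p₁ + (1−π)·p₀ = 0.296×0.0939 + 0.704×0.0615 = 0.07109.
Under exogeneity, PAF = [P(Y=1) − p₀] / P(Y=1).
PAF = (0.07109 − 0.0615) / 0.07109 ≈ 0.1349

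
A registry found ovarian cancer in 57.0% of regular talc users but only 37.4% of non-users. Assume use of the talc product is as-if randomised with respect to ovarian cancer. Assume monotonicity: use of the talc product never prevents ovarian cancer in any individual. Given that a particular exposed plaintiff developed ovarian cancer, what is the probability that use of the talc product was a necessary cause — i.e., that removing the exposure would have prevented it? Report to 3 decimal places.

p₁ = 0.57, p₀ = 0.374.
Under exogeneity and monotonicity, PN = (p₁ − p₀) / p₁.
PN = (0.57 − 0.374) / 0.57 = 0.196 / 0.57 ≈ 0.3439

PN ≈ 0.344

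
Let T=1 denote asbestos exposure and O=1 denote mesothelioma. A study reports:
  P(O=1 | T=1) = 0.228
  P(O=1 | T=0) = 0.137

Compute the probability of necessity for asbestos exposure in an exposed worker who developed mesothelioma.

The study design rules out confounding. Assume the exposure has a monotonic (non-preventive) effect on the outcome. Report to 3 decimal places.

PN ≈ 0.399

Let p₁ = 0.228, p₀ = 0.137.
Under exogeneity and monotonicity, PN = (p₁ − p₀) / p₁.
PN = (0.228 − 0.137) / 0.228 = 0.091 / 0.228 ≈ 0.3991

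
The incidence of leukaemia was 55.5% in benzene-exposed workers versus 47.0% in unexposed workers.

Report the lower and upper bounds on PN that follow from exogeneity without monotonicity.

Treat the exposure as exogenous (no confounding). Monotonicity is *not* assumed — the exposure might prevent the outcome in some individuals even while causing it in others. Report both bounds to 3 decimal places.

0.153 ≤ PN ≤ 0.955

p₁ = 0.555, p₀ = 0.47.
Under exogeneity alone the bounds on PN are max{0,(p₁−p₀)/p₁} ≤ PN ≤ min{1,(1−p₀)/p₁}.
  lower = (p₁ − p₀)/p₁ = 0.085 / 0.555 ≈ 0.1532
  upper = min{1, (1 − p₀)/p₁} = 0.53 / 0.555 ≈ 0.9550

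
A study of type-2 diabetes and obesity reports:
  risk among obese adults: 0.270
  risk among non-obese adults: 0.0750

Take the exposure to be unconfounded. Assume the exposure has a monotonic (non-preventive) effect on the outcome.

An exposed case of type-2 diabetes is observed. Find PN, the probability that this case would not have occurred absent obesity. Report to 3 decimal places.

PN ≈ 0.722

Let p₁ = 0.27, p₀ = 0.075.
Under exogeneity and monotonicity, PN = (p₁ − p₀) / p₁.
PN = (0.27 − 0.075) / 0.27 = 0.195 / 0.27 ≈ 0.7222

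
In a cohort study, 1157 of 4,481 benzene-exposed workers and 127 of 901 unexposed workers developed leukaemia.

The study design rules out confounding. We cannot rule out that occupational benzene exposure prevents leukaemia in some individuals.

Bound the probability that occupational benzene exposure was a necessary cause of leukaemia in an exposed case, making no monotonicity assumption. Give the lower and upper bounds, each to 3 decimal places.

0.454 ≤ PN ≤ 1.000

p₁ = P(outcome | exposed) = 1157/4481 = 0.2582
p₀ = P(outcome | unexposed) = 127/901 = 0.14095
Under exogeneity alone the bounds on PN are max{0,(p₁−p₀)/p₁} ≤ PN ≤ min{1,(1−p₀)/p₁}.
  lower = (p₁ − p₀)/p₁ = 0.11725 / 0.2582 ≈ 0.4541
  upper = min{1, (1 − p₀)/p₁} = 0.85905 / 0.2582 ≈ 3.3270 → capped at 1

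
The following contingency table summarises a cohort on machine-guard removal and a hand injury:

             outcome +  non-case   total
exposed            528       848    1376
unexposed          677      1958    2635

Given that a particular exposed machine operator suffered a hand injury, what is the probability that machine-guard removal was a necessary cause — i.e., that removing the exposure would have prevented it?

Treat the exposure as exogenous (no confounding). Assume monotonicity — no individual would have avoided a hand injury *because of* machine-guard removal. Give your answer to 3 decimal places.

p₁ = P(outcome | exposed) = 528/1376 = 0.38372
p₀ = P(outcome | unexposed) = 677/2635 = 0.25693
Under exogeneity and monotonicity, PN = (p₁ − p₀) / p₁.
PN = (0.38372 − 0.25693) / 0.38372 = 0.12679 / 0.38372 ≈ 0.3304

PN ≈ 0.330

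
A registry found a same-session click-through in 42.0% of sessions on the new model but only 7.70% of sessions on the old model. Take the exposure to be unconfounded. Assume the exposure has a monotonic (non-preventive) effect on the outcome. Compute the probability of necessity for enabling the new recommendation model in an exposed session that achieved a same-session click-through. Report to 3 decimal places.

PN ≈ 0.817

p₁ = 0.42, p₀ = 0.077.
Under exogeneity and monotonicity, PN = (p₁ − p₀) / p₁.
PN = (0.42 − 0.077) / 0.42 = 0.343 / 0.42 ≈ 0.8167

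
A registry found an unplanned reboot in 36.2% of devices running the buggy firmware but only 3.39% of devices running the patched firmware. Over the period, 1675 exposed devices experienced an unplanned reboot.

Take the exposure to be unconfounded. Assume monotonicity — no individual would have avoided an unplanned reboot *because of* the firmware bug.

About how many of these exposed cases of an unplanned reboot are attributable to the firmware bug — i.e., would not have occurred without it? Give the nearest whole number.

about 1518 cases

p₁ = 0.362, p₀ = 0.0339.
PN = (p₁ − p₀)/p₁ = (0.362 − 0.0339) / 0.362 ≈ 0.90635.
Attributable cases ≈ PN × (exposed cases) = 0.90635 × 1675 ≈ 1518.14.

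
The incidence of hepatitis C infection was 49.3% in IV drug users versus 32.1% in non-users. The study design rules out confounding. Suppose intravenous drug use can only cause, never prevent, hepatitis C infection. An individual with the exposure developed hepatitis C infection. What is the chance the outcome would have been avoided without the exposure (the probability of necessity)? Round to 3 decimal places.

PN ≈ 0.349

p₁ = 0.493, p₀ = 0.321.
Under exogeneity and monotonicity, PN = (p₁ − p₀) / p₁.
PN = (0.493 − 0.321) / 0.493 = 0.172 / 0.493 ≈ 0.3489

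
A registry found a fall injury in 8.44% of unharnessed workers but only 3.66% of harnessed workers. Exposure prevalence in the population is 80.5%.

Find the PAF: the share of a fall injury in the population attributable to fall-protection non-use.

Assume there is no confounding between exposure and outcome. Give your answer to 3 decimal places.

p₁ = 0.0844, p₀ = 0.0366.
Overall risk P(Y=1) = π·p₁ + (1−π)·p₀ = 0.805×0.0844 + 0.195×0.0366 = 0.075079.
Under exogeneity, PAF = [P(Y=1) − p₀] / P(Y=1).
PAF = (0.075079 − 0.0366) / 0.075079 ≈ 0.5125

PAF ≈ 0.513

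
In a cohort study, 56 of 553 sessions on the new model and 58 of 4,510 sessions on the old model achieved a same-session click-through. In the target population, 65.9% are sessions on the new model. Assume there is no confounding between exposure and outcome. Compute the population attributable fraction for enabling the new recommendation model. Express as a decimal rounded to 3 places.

p₁ = P(outcome | exposed) = 56/553 = 0.10127
p₀ = P(outcome | unexposed) = 58/4510 = 0.01286
Overall risk P(Y=1) = π·p₁ + (1−π)·p₀ = 0.659×0.10127 + 0.341×0.01286 = 0.07112.
Under exogeneity, PAF = [P(Y=1) − p₀] / P(Y=1).
PAF = (0.07112 − 0.01286) / 0.07112 ≈ 0.8192

PAF ≈ 0.819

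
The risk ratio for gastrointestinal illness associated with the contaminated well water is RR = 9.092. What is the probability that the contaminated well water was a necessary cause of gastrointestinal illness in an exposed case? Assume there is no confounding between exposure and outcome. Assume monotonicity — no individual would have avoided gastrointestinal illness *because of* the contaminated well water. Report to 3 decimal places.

PN ≈ 0.890

Under exogeneity and monotonicity, PN = (RR − 1) / RR = 1 − 1/RR.
PN = (9.092 − 1) / 9.092 = 8.092 / 9.092 ≈ 0.8900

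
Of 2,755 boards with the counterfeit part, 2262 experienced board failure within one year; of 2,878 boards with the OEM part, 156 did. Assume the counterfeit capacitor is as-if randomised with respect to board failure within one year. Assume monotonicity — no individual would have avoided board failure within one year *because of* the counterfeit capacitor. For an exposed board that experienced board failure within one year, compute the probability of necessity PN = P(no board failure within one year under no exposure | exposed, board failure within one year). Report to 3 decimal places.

PN ≈ 0.934

p₁ = P(outcome | exposed) = 2262/2755 = 0.82105
p₀ = P(outcome | unexposed) = 156/2878 = 0.054204
Under exogeneity and monotonicity, PN = (p₁ − p₀) / p₁.
PN = (0.82105 − 0.054204) / 0.82105 = 0.76685 / 0.82105 ≈ 0.9340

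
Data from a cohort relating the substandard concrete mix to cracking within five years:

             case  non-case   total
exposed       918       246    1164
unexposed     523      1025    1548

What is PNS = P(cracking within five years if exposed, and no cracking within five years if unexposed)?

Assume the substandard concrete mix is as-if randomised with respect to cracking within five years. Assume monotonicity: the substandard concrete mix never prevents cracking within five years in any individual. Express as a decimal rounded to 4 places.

p₁ = P(outcome | exposed) = 918/1164 = 0.78866
p₀ = P(outcome | unexposed) = 523/1548 = 0.33786
Under exogeneity and monotonicity, PNS = p₁ − p₀.
PNS = 0.78866 − 0.33786 = 0.4508

PNS ≈ 0.4508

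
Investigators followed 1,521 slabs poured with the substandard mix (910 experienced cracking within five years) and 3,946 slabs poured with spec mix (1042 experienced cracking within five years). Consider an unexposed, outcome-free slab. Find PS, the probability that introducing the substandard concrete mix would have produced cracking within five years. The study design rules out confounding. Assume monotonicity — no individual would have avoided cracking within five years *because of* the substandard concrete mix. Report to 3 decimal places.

p₁ = P(outcome | exposed) = 910/1521 = 0.59829
p₀ = P(outcome | unexposed) = 1042/3946 = 0.26406
Under exogeneity and monotonicity, PS = (p₁ − p₀) / (1 − p₀).
PS = (0.59829 − 0.26406) / (1 − 0.26406) = 0.33423 / 0.73594 ≈ 0.4542

PS ≈ 0.454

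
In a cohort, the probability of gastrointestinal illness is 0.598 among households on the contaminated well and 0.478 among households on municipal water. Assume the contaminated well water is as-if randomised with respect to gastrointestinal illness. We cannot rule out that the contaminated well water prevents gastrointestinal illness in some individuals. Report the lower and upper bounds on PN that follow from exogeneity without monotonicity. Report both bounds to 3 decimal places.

Let p₁ = 0.598, p₀ = 0.478.
Under exogeneity alone the bounds on PN are max{0,(p₁−p₀)/p₁} ≤ PN ≤ min{1,(1−p₀)/p₁}.
  lower = (p₁ − p₀)/p₁ = 0.12 / 0.598 ≈ 0.2007
  upper = min{1, (1 − p₀)/p₁} = 0.522 / 0.598 ≈ 0.8729

0.201 ≤ PN ≤ 0.873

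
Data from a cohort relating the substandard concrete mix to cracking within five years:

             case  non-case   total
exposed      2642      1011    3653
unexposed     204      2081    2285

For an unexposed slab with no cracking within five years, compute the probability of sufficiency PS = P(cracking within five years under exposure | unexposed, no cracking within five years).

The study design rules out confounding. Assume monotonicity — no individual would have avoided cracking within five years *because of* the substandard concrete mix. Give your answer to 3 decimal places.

PS ≈ 0.696

p₁ = P(outcome | exposed) = 2642/3653 = 0.72324
p₀ = P(outcome | unexposed) = 204/2285 = 0.089278
Under exogeneity and monotonicity, PS = (p₁ − p₀) / (1 − p₀).
PS = (0.72324 − 0.089278) / (1 − 0.089278) = 0.63396 / 0.91072 ≈ 0.6961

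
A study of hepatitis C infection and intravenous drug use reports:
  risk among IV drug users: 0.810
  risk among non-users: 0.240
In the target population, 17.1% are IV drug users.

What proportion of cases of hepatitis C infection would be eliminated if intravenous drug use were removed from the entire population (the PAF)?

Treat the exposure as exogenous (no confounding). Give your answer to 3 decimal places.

PAF ≈ 0.289

Let p₁ = 0.81, p₀ = 0.24.
Overall risk P(Y=1) = π·p₁ + (1−π)·p₀ = 0.171×0.81 + 0.829×0.24 = 0.33747.
Under exogeneity, PAF = [P(Y=1) − p₀] / P(Y=1).
PAF = (0.33747 − 0.24) / 0.33747 ≈ 0.2888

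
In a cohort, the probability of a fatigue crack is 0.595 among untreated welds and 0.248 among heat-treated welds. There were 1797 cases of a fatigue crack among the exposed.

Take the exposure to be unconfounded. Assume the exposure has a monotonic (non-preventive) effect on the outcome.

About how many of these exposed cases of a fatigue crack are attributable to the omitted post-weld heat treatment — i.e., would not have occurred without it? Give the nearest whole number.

about 1048 cases

Let p₁ = 0.595, p₀ = 0.248.
PN = (p₁ − p₀)/p₁ = (0.595 − 0.248) / 0.595 ≈ 0.58319.
Attributable cases ≈ PN × (exposed cases) = 0.58319 × 1797 ≈ 1048.00.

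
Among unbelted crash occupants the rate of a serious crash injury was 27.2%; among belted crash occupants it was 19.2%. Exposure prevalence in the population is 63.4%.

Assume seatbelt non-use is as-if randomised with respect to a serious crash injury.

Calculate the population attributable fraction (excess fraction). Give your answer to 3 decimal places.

p₁ = 0.272, p₀ = 0.192.
Overall risk P(Y=1) = π·p₁ + (1−π)·p₀ = 0.634×0.272 + 0.366×0.192 = 0.24272.
Under exogeneity, PAF = [P(Y=1) − p₀] / P(Y=1).
PAF = (0.24272 − 0.192) / 0.24272 ≈ 0.2090

PAF ≈ 0.209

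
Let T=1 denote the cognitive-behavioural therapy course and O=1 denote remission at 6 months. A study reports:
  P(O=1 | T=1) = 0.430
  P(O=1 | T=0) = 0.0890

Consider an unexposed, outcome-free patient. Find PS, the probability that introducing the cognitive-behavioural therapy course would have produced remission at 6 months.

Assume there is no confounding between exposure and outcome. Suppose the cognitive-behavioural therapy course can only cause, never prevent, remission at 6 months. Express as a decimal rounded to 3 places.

Let p₁ = 0.43, p₀ = 0.089.
Under exogeneity and monotonicity, PS = (p₁ − p₀) / (1 − p₀).
PS = (0.43 − 0.089) / (1 − 0.089) = 0.341 / 0.911 ≈ 0.3743

PS ≈ 0.374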